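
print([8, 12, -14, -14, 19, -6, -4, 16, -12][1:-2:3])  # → [12, 19]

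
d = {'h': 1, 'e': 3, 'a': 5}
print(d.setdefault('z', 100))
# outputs 100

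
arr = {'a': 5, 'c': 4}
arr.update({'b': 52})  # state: {'a': 5, 'c': 4, 'b': 52}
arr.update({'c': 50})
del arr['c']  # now {'a': 5, 'b': 52}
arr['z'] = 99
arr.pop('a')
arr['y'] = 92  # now {'b': 52, 'z': 99, 'y': 92}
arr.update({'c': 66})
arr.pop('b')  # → 52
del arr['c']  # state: {'z': 99, 'y': 92}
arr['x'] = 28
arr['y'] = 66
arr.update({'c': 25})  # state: {'z': 99, 'y': 66, 'x': 28, 'c': 25}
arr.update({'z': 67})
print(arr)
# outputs {'z': 67, 'y': 66, 'x': 28, 'c': 25}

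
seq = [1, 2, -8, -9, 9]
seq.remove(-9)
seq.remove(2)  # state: [1, -8, 9]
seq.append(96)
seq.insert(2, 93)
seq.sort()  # [-8, 1, 9, 93, 96]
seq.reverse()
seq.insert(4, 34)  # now [96, 93, 9, 1, 34, -8]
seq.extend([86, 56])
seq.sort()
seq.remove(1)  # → [-8, 9, 34, 56, 86, 93, 96]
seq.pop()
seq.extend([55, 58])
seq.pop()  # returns 58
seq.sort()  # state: [-8, 9, 34, 55, 56, 86, 93]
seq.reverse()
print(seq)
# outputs [93, 86, 56, 55, 34, 9, -8]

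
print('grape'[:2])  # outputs gr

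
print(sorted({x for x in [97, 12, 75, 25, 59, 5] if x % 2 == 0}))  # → [12]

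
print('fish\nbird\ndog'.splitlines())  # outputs ['fish', 'bird', 'dog']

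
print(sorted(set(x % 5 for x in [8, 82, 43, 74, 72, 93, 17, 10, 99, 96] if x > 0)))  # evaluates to [0, 1, 2, 3, 4]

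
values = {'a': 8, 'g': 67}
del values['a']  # {'g': 67}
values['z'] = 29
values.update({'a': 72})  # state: {'g': 67, 'z': 29, 'a': 72}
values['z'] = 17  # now {'g': 67, 'z': 17, 'a': 72}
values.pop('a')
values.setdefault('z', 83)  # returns 17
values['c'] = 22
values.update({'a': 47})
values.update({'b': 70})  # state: {'g': 67, 'z': 17, 'c': 22, 'a': 47, 'b': 70}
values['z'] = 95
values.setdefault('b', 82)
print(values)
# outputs {'g': 67, 'z': 95, 'c': 22, 'a': 47, 'b': 70}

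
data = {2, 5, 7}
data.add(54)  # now {2, 5, 7, 54}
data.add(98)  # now {2, 5, 7, 54, 98}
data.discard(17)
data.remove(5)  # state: {2, 7, 54, 98}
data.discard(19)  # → {2, 7, 54, 98}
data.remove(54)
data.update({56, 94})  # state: {2, 7, 56, 94, 98}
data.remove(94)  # {2, 7, 56, 98}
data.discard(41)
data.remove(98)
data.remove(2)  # {7, 56}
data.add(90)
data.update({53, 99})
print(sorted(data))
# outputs [7, 53, 56, 90, 99]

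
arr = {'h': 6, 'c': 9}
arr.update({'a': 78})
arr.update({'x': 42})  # {'h': 6, 'c': 9, 'a': 78, 'x': 42}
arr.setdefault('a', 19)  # 78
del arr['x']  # {'h': 6, 'c': 9, 'a': 78}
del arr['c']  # {'h': 6, 'a': 78}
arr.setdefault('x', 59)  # 59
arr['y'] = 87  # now {'h': 6, 'a': 78, 'x': 59, 'y': 87}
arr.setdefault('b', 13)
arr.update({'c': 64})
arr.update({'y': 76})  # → {'h': 6, 'a': 78, 'x': 59, 'y': 76, 'b': 13, 'c': 64}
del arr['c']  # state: {'h': 6, 'a': 78, 'x': 59, 'y': 76, 'b': 13}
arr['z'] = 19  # {'h': 6, 'a': 78, 'x': 59, 'y': 76, 'b': 13, 'z': 19}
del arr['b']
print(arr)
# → {'h': 6, 'a': 78, 'x': 59, 'y': 76, 'z': 19}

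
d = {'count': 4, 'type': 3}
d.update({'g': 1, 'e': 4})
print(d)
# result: {'count': 4, 'type': 3, 'g': 1, 'e': 4}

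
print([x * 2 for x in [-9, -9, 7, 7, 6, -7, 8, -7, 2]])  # [-18, -18, 14, 14, 12, -14, 16, -14, 4]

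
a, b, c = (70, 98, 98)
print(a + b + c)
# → 266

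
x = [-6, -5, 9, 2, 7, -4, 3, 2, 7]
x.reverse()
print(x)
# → [7, 2, 3, -4, 7, 2, 9, -5, -6]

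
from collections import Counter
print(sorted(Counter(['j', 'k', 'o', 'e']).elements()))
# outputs ['e', 'j', 'k', 'o']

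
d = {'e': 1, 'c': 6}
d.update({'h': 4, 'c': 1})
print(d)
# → {'e': 1, 'c': 1, 'h': 4}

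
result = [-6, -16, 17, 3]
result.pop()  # 3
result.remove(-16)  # [-6, 17]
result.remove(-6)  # [17]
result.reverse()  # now [17]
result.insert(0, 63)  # [63, 17]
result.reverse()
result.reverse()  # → [63, 17]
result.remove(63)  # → [17]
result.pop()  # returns 17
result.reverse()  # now []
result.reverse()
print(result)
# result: []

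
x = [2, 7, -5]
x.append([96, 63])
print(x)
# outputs [2, 7, -5, [96, 63]]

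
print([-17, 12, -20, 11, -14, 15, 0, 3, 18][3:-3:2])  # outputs [11, 15]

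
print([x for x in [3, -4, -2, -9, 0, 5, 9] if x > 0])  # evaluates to [3, 5, 9]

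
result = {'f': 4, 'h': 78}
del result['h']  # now {'f': 4}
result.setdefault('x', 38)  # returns 38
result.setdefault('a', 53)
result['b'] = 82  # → {'f': 4, 'x': 38, 'a': 53, 'b': 82}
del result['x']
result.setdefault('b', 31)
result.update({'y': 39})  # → {'f': 4, 'a': 53, 'b': 82, 'y': 39}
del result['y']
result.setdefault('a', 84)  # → 53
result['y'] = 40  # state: {'f': 4, 'a': 53, 'b': 82, 'y': 40}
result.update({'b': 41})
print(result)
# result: {'f': 4, 'a': 53, 'b': 41, 'y': 40}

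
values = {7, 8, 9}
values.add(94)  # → {7, 8, 9, 94}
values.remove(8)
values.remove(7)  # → {9, 94}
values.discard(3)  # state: {9, 94}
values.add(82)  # {9, 82, 94}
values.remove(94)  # {9, 82}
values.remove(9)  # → {82}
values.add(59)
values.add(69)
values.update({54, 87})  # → {54, 59, 69, 82, 87}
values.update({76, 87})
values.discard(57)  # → {54, 59, 69, 76, 82, 87}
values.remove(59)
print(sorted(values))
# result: [54, 69, 76, 82, 87]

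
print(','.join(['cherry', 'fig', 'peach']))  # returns cherry,fig,peach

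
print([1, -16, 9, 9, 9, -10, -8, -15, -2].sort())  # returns None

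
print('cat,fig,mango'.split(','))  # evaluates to ['cat', 'fig', 'mango']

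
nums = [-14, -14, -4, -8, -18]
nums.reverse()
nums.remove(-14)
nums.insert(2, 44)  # [-18, -8, 44, -4, -14]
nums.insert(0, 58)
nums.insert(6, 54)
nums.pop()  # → 54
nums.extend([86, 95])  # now [58, -18, -8, 44, -4, -14, 86, 95]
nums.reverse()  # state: [95, 86, -14, -4, 44, -8, -18, 58]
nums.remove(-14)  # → [95, 86, -4, 44, -8, -18, 58]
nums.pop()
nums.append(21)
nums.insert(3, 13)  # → [95, 86, -4, 13, 44, -8, -18, 21]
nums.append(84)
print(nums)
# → [95, 86, -4, 13, 44, -8, -18, 21, 84]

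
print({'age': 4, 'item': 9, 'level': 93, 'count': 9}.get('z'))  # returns None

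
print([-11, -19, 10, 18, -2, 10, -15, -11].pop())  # -11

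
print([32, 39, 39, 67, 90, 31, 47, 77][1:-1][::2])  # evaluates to [39, 67, 31]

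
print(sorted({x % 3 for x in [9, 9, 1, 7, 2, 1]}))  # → [0, 1, 2]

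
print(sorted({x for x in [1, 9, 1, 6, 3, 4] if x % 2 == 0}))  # [4, 6]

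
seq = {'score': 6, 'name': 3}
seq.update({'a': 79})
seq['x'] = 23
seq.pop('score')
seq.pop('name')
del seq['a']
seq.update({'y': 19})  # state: {'x': 23, 'y': 19}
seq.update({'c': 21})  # {'x': 23, 'y': 19, 'c': 21}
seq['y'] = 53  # {'x': 23, 'y': 53, 'c': 21}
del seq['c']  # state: {'x': 23, 'y': 53}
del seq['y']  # {'x': 23}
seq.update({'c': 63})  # {'x': 23, 'c': 63}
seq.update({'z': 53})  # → {'x': 23, 'c': 63, 'z': 53}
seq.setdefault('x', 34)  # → 23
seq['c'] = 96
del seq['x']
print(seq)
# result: {'c': 96, 'z': 53}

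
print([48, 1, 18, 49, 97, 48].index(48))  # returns 0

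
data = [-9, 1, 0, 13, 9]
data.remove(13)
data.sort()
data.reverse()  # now [9, 1, 0, -9]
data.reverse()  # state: [-9, 0, 1, 9]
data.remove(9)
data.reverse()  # [1, 0, -9]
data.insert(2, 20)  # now [1, 0, 20, -9]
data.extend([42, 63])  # [1, 0, 20, -9, 42, 63]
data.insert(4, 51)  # [1, 0, 20, -9, 51, 42, 63]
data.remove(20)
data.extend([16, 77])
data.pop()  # 77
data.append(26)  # [1, 0, -9, 51, 42, 63, 16, 26]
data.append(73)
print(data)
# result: [1, 0, -9, 51, 42, 63, 16, 26, 73]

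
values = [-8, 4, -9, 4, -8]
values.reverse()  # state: [-8, 4, -9, 4, -8]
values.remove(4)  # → [-8, -9, 4, -8]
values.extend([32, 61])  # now [-8, -9, 4, -8, 32, 61]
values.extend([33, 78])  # [-8, -9, 4, -8, 32, 61, 33, 78]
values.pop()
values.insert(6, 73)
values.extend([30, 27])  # [-8, -9, 4, -8, 32, 61, 73, 33, 30, 27]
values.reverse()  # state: [27, 30, 33, 73, 61, 32, -8, 4, -9, -8]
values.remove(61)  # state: [27, 30, 33, 73, 32, -8, 4, -9, -8]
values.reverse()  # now [-8, -9, 4, -8, 32, 73, 33, 30, 27]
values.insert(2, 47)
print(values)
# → [-8, -9, 47, 4, -8, 32, 73, 33, 30, 27]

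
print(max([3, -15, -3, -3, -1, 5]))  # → 5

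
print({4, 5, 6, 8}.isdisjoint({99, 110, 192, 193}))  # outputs True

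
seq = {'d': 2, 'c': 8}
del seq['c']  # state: {'d': 2}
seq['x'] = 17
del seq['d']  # {'x': 17}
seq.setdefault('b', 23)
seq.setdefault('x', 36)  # 17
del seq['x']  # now {'b': 23}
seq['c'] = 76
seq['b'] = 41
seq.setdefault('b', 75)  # 41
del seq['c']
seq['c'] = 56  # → {'b': 41, 'c': 56}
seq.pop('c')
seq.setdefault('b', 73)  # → 41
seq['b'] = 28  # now {'b': 28}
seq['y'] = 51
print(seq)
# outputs {'b': 28, 'y': 51}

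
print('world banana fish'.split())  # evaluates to ['world', 'banana', 'fish']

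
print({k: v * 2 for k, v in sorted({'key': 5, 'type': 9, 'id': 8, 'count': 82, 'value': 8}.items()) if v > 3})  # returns {'count': 164, 'id': 16, 'key': 10, 'type': 18, 'value': 16}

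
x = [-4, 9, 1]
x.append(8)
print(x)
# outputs [-4, 9, 1, 8]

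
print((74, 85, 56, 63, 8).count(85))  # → 1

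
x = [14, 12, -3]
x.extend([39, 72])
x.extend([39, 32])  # [14, 12, -3, 39, 72, 39, 32]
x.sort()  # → [-3, 12, 14, 32, 39, 39, 72]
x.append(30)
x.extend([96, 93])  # [-3, 12, 14, 32, 39, 39, 72, 30, 96, 93]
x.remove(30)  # [-3, 12, 14, 32, 39, 39, 72, 96, 93]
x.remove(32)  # [-3, 12, 14, 39, 39, 72, 96, 93]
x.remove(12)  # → [-3, 14, 39, 39, 72, 96, 93]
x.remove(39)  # [-3, 14, 39, 72, 96, 93]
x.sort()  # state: [-3, 14, 39, 72, 93, 96]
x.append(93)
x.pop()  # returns 93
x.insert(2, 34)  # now [-3, 14, 34, 39, 72, 93, 96]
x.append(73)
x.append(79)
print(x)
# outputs [-3, 14, 34, 39, 72, 93, 96, 73, 79]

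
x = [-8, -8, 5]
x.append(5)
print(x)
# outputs [-8, -8, 5, 5]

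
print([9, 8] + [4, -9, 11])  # [9, 8, 4, -9, 11]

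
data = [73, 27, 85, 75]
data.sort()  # [27, 73, 75, 85]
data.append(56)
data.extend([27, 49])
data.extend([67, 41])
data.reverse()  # [41, 67, 49, 27, 56, 85, 75, 73, 27]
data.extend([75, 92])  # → [41, 67, 49, 27, 56, 85, 75, 73, 27, 75, 92]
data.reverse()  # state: [92, 75, 27, 73, 75, 85, 56, 27, 49, 67, 41]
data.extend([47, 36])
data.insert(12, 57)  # [92, 75, 27, 73, 75, 85, 56, 27, 49, 67, 41, 47, 57, 36]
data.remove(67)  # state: [92, 75, 27, 73, 75, 85, 56, 27, 49, 41, 47, 57, 36]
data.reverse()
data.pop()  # 92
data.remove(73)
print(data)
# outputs [36, 57, 47, 41, 49, 27, 56, 85, 75, 27, 75]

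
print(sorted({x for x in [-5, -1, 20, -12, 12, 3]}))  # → [-12, -5, -1, 3, 12, 20]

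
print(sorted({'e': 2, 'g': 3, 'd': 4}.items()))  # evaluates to [('d', 4), ('e', 2), ('g', 3)]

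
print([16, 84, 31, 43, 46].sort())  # None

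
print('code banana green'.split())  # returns ['code', 'banana', 'green']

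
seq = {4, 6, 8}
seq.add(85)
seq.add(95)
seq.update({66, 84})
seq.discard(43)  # {4, 6, 8, 66, 84, 85, 95}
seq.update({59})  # {4, 6, 8, 59, 66, 84, 85, 95}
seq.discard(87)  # {4, 6, 8, 59, 66, 84, 85, 95}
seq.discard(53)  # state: {4, 6, 8, 59, 66, 84, 85, 95}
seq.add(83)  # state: {4, 6, 8, 59, 66, 83, 84, 85, 95}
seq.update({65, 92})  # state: {4, 6, 8, 59, 65, 66, 83, 84, 85, 92, 95}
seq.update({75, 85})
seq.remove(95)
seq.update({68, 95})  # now {4, 6, 8, 59, 65, 66, 68, 75, 83, 84, 85, 92, 95}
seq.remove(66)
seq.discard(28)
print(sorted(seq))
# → [4, 6, 8, 59, 65, 68, 75, 83, 84, 85, 92, 95]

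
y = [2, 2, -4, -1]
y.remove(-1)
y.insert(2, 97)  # [2, 2, 97, -4]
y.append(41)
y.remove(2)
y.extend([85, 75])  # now [2, 97, -4, 41, 85, 75]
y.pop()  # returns 75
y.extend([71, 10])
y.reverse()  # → [10, 71, 85, 41, -4, 97, 2]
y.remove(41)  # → [10, 71, 85, -4, 97, 2]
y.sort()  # [-4, 2, 10, 71, 85, 97]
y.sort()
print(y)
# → [-4, 2, 10, 71, 85, 97]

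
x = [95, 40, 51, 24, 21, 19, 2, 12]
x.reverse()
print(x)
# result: [12, 2, 19, 21, 24, 51, 40, 95]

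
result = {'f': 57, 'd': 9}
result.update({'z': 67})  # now {'f': 57, 'd': 9, 'z': 67}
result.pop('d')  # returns 9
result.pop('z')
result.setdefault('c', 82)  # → 82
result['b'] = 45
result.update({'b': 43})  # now {'f': 57, 'c': 82, 'b': 43}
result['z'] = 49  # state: {'f': 57, 'c': 82, 'b': 43, 'z': 49}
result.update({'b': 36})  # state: {'f': 57, 'c': 82, 'b': 36, 'z': 49}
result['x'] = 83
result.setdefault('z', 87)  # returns 49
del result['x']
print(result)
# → {'f': 57, 'c': 82, 'b': 36, 'z': 49}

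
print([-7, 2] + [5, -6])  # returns [-7, 2, 5, -6]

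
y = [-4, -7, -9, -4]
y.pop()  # -4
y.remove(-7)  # [-4, -9]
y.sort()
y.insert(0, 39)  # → [39, -9, -4]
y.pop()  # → -4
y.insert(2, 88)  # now [39, -9, 88]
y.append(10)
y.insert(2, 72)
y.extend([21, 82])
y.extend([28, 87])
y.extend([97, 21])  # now [39, -9, 72, 88, 10, 21, 82, 28, 87, 97, 21]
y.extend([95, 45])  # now [39, -9, 72, 88, 10, 21, 82, 28, 87, 97, 21, 95, 45]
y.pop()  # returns 45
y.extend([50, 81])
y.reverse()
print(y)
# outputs [81, 50, 95, 21, 97, 87, 28, 82, 21, 10, 88, 72, -9, 39]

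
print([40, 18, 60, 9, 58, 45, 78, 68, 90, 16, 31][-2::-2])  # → [16, 68, 45, 9, 18]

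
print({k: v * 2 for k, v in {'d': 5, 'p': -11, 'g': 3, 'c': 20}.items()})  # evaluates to {'d': 10, 'p': -22, 'g': 6, 'c': 40}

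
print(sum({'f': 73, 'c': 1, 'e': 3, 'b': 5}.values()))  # 82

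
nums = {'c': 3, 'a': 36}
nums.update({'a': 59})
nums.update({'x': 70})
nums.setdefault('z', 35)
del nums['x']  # {'c': 3, 'a': 59, 'z': 35}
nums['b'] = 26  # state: {'c': 3, 'a': 59, 'z': 35, 'b': 26}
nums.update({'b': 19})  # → {'c': 3, 'a': 59, 'z': 35, 'b': 19}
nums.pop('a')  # 59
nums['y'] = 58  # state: {'c': 3, 'z': 35, 'b': 19, 'y': 58}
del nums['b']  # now {'c': 3, 'z': 35, 'y': 58}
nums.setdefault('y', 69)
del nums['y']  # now {'c': 3, 'z': 35}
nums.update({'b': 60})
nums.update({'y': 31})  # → {'c': 3, 'z': 35, 'b': 60, 'y': 31}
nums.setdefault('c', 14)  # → 3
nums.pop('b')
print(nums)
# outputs {'c': 3, 'z': 35, 'y': 31}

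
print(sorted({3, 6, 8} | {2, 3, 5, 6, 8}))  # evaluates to [2, 3, 5, 6, 8]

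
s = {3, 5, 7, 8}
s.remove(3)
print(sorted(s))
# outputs [5, 7, 8]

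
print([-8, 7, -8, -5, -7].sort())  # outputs None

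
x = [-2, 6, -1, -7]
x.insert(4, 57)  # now [-2, 6, -1, -7, 57]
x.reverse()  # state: [57, -7, -1, 6, -2]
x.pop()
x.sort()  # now [-7, -1, 6, 57]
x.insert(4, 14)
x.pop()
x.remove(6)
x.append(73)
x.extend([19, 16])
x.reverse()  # [16, 19, 73, 57, -1, -7]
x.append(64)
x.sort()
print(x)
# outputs [-7, -1, 16, 19, 57, 64, 73]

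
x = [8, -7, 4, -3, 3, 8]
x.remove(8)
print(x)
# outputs [-7, 4, -3, 3, 8]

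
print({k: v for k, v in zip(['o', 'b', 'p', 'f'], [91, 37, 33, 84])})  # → {'o': 91, 'b': 37, 'p': 33, 'f': 84}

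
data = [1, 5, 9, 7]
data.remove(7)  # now [1, 5, 9]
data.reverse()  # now [9, 5, 1]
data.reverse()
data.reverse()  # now [9, 5, 1]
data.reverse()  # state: [1, 5, 9]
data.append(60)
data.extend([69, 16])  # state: [1, 5, 9, 60, 69, 16]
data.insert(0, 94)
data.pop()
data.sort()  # [1, 5, 9, 60, 69, 94]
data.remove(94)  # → [1, 5, 9, 60, 69]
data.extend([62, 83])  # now [1, 5, 9, 60, 69, 62, 83]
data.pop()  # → 83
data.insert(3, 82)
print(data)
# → [1, 5, 9, 82, 60, 69, 62]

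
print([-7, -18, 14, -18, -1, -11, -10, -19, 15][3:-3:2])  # [-18, -11]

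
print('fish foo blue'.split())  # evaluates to ['fish', 'foo', 'blue']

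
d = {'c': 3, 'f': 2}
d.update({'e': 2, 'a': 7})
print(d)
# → {'c': 3, 'f': 2, 'e': 2, 'a': 7}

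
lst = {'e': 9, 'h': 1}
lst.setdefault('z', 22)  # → 22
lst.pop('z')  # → 22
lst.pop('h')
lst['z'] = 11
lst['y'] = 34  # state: {'e': 9, 'z': 11, 'y': 34}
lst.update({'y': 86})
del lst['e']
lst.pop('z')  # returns 11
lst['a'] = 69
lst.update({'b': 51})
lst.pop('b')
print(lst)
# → {'y': 86, 'a': 69}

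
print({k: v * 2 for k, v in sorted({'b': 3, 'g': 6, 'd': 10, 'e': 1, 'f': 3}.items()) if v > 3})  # {'d': 20, 'g': 12}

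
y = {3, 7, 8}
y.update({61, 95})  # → {3, 7, 8, 61, 95}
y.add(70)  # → {3, 7, 8, 61, 70, 95}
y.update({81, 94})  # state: {3, 7, 8, 61, 70, 81, 94, 95}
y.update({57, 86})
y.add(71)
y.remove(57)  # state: {3, 7, 8, 61, 70, 71, 81, 86, 94, 95}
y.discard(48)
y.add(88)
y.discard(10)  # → {3, 7, 8, 61, 70, 71, 81, 86, 88, 94, 95}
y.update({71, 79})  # {3, 7, 8, 61, 70, 71, 79, 81, 86, 88, 94, 95}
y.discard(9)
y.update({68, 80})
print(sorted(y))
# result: [3, 7, 8, 61, 68, 70, 71, 79, 80, 81, 86, 88, 94, 95]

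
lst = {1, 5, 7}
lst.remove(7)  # {1, 5}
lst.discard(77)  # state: {1, 5}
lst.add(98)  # {1, 5, 98}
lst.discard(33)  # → {1, 5, 98}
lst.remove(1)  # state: {5, 98}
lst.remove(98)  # {5}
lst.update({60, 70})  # {5, 60, 70}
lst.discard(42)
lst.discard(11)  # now {5, 60, 70}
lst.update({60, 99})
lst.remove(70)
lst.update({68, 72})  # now {5, 60, 68, 72, 99}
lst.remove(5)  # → {60, 68, 72, 99}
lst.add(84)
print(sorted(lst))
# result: [60, 68, 72, 84, 99]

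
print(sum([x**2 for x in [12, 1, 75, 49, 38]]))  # 9615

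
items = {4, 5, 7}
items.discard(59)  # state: {4, 5, 7}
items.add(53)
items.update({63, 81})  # {4, 5, 7, 53, 63, 81}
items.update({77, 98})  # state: {4, 5, 7, 53, 63, 77, 81, 98}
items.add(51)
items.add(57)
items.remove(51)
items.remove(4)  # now {5, 7, 53, 57, 63, 77, 81, 98}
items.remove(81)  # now {5, 7, 53, 57, 63, 77, 98}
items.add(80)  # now {5, 7, 53, 57, 63, 77, 80, 98}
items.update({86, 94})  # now {5, 7, 53, 57, 63, 77, 80, 86, 94, 98}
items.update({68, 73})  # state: {5, 7, 53, 57, 63, 68, 73, 77, 80, 86, 94, 98}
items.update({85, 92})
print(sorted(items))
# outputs [5, 7, 53, 57, 63, 68, 73, 77, 80, 85, 86, 92, 94, 98]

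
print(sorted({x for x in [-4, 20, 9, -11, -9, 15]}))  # [-11, -9, -4, 9, 15, 20]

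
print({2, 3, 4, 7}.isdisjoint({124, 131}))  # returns True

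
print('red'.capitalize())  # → Red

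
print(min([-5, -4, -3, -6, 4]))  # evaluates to -6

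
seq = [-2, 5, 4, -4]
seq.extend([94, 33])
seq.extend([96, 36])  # [-2, 5, 4, -4, 94, 33, 96, 36]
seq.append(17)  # [-2, 5, 4, -4, 94, 33, 96, 36, 17]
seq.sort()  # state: [-4, -2, 4, 5, 17, 33, 36, 94, 96]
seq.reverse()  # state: [96, 94, 36, 33, 17, 5, 4, -2, -4]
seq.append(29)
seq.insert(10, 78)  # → [96, 94, 36, 33, 17, 5, 4, -2, -4, 29, 78]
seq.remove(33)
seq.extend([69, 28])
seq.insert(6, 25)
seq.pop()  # 28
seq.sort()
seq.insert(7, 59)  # [-4, -2, 4, 5, 17, 25, 29, 59, 36, 69, 78, 94, 96]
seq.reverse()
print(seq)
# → [96, 94, 78, 69, 36, 59, 29, 25, 17, 5, 4, -2, -4]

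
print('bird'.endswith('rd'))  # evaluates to True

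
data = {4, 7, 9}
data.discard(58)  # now {4, 7, 9}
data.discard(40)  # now {4, 7, 9}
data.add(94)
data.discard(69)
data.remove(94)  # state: {4, 7, 9}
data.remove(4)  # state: {7, 9}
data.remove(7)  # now {9}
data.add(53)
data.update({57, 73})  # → {9, 53, 57, 73}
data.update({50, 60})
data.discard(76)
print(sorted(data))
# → [9, 50, 53, 57, 60, 73]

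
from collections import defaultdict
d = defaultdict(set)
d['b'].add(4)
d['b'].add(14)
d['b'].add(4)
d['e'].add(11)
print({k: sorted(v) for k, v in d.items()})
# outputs {'b': [4, 14], 'e': [11]}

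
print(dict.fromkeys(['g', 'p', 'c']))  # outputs {'g': None, 'p': None, 'c': None}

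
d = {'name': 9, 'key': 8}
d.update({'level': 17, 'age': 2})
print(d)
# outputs {'name': 9, 'key': 8, 'level': 17, 'age': 2}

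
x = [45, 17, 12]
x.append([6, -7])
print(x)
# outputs [45, 17, 12, [6, -7]]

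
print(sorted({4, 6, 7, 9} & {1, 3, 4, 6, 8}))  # [4, 6]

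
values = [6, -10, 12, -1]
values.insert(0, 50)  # [50, 6, -10, 12, -1]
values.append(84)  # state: [50, 6, -10, 12, -1, 84]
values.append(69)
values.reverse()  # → [69, 84, -1, 12, -10, 6, 50]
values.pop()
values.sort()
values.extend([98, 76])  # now [-10, -1, 6, 12, 69, 84, 98, 76]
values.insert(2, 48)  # [-10, -1, 48, 6, 12, 69, 84, 98, 76]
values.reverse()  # [76, 98, 84, 69, 12, 6, 48, -1, -10]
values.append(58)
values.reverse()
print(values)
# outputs [58, -10, -1, 48, 6, 12, 69, 84, 98, 76]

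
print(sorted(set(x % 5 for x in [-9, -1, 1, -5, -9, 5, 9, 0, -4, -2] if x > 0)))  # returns [0, 1, 4]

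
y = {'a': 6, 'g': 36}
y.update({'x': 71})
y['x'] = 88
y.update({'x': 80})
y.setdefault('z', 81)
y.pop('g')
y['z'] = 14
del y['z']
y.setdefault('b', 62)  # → 62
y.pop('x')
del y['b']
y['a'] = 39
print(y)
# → {'a': 39}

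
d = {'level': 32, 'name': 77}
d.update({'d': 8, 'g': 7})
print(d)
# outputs {'level': 32, 'name': 77, 'd': 8, 'g': 7}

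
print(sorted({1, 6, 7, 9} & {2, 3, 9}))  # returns [9]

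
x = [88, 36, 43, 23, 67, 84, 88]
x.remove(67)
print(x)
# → [88, 36, 43, 23, 84, 88]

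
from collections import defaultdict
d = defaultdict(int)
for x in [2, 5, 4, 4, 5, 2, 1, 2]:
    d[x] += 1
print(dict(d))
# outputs {2: 3, 5: 2, 4: 2, 1: 1}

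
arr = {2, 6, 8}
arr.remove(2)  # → {6, 8}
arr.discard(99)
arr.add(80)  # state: {6, 8, 80}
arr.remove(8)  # {6, 80}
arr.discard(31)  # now {6, 80}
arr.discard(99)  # {6, 80}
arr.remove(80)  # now {6}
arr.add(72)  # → {6, 72}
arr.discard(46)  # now {6, 72}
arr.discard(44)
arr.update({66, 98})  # {6, 66, 72, 98}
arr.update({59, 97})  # {6, 59, 66, 72, 97, 98}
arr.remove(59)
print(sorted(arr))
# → [6, 66, 72, 97, 98]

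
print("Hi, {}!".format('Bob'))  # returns Hi, Bob!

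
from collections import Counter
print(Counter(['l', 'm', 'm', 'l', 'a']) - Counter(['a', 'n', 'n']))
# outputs Counter({'l': 2, 'm': 2})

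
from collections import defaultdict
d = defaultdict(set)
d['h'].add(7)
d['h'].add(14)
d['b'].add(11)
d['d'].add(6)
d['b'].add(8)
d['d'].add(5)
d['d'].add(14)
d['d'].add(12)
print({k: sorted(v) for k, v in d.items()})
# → {'h': [7, 14], 'b': [8, 11], 'd': [5, 6, 12, 14]}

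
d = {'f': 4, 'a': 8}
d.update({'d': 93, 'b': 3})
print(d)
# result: {'f': 4, 'a': 8, 'd': 93, 'b': 3}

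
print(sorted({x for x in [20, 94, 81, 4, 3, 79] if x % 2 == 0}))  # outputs [4, 20, 94]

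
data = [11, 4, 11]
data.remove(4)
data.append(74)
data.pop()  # 74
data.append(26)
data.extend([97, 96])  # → [11, 11, 26, 97, 96]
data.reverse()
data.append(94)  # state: [96, 97, 26, 11, 11, 94]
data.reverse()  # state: [94, 11, 11, 26, 97, 96]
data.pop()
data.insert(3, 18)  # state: [94, 11, 11, 18, 26, 97]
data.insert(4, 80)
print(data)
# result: [94, 11, 11, 18, 80, 26, 97]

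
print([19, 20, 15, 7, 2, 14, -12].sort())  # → None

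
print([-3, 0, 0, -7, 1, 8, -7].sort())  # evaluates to None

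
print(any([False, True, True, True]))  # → True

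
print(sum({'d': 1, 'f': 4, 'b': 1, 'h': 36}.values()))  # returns 42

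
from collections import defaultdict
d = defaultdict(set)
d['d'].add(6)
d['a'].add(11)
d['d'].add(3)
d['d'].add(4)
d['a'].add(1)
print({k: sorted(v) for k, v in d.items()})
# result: {'d': [3, 4, 6], 'a': [1, 11]}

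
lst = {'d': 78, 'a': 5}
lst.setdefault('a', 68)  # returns 5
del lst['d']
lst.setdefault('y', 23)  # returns 23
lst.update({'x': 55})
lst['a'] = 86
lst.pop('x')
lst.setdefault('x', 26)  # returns 26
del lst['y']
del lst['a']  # {'x': 26}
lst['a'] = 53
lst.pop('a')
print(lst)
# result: {'x': 26}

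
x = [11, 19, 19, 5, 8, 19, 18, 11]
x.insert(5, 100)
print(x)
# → [11, 19, 19, 5, 8, 100, 19, 18, 11]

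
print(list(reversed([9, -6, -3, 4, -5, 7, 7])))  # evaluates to [7, 7, -5, 4, -3, -6, 9]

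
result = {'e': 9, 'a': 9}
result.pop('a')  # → 9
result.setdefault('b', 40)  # 40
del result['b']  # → {'e': 9}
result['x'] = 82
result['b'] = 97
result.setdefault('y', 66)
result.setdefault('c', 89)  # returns 89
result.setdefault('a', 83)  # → 83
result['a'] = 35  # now {'e': 9, 'x': 82, 'b': 97, 'y': 66, 'c': 89, 'a': 35}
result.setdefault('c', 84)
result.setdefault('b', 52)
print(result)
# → {'e': 9, 'x': 82, 'b': 97, 'y': 66, 'c': 89, 'a': 35}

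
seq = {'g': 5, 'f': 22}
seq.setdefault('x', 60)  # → 60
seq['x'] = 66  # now {'g': 5, 'f': 22, 'x': 66}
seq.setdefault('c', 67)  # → 67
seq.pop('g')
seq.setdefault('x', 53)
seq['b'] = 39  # {'f': 22, 'x': 66, 'c': 67, 'b': 39}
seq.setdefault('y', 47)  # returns 47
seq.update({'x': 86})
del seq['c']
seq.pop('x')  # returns 86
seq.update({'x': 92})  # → {'f': 22, 'b': 39, 'y': 47, 'x': 92}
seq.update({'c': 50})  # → {'f': 22, 'b': 39, 'y': 47, 'x': 92, 'c': 50}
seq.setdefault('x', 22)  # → 92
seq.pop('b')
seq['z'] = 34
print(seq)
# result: {'f': 22, 'y': 47, 'x': 92, 'c': 50, 'z': 34}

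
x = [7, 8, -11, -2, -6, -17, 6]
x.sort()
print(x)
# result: [-17, -11, -6, -2, 6, 7, 8]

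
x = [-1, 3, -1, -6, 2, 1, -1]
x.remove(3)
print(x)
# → [-1, -1, -6, 2, 1, -1]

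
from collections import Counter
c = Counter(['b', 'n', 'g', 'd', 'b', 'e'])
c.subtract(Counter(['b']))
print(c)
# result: Counter({'b': 1, 'n': 1, 'g': 1, 'd': 1, 'e': 1})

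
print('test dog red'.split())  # ['test', 'dog', 'red']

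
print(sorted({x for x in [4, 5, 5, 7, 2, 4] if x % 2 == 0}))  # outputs [2, 4]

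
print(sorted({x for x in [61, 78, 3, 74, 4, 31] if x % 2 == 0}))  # [4, 74, 78]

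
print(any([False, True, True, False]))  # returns True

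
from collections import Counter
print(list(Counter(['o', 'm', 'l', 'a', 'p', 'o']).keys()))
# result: ['o', 'm', 'l', 'a', 'p']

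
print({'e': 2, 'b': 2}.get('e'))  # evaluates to 2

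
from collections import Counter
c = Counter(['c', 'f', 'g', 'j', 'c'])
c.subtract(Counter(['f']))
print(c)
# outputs Counter({'c': 2, 'g': 1, 'j': 1, 'f': 0})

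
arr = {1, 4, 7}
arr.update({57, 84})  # {1, 4, 7, 57, 84}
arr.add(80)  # {1, 4, 7, 57, 80, 84}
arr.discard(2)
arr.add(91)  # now {1, 4, 7, 57, 80, 84, 91}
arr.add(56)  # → {1, 4, 7, 56, 57, 80, 84, 91}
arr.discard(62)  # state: {1, 4, 7, 56, 57, 80, 84, 91}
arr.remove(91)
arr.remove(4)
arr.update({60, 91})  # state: {1, 7, 56, 57, 60, 80, 84, 91}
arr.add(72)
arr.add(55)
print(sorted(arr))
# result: [1, 7, 55, 56, 57, 60, 72, 80, 84, 91]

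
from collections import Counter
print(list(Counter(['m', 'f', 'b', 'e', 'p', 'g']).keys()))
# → ['m', 'f', 'b', 'e', 'p', 'g']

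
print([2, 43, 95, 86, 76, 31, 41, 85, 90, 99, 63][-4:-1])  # [85, 90, 99]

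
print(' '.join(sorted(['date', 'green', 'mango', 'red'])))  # date green mango red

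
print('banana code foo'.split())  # ['banana', 'code', 'foo']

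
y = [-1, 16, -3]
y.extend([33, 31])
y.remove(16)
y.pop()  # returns 31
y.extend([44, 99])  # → [-1, -3, 33, 44, 99]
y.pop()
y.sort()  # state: [-3, -1, 33, 44]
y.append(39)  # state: [-3, -1, 33, 44, 39]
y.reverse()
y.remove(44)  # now [39, 33, -1, -3]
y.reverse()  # [-3, -1, 33, 39]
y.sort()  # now [-3, -1, 33, 39]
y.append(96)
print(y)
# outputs [-3, -1, 33, 39, 96]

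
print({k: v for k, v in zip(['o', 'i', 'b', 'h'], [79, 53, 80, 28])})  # {'o': 79, 'i': 53, 'b': 80, 'h': 28}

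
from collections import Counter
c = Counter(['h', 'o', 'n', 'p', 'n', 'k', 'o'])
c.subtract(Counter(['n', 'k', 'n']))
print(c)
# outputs Counter({'o': 2, 'h': 1, 'p': 1, 'n': 0, 'k': 0})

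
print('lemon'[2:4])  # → mo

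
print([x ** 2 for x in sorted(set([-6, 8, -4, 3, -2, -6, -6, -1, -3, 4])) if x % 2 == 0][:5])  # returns [36, 16, 4, 16, 64]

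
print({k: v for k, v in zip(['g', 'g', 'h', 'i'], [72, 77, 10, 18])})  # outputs {'g': 77, 'h': 10, 'i': 18}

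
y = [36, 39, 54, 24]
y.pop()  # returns 24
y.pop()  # 54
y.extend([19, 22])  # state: [36, 39, 19, 22]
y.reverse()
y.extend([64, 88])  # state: [22, 19, 39, 36, 64, 88]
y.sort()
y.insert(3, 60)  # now [19, 22, 36, 60, 39, 64, 88]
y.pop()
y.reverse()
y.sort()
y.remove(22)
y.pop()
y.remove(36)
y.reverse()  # [60, 39, 19]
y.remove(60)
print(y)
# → [39, 19]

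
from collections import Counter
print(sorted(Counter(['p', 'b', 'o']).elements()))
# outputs ['b', 'o', 'p']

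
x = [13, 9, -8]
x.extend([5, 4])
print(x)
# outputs [13, 9, -8, 5, 4]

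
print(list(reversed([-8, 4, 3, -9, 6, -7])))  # [-7, 6, -9, 3, 4, -8]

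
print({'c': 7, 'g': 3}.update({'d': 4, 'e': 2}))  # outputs None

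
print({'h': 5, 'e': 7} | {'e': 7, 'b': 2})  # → {'h': 5, 'e': 7, 'b': 2}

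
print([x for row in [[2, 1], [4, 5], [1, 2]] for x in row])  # [2, 1, 4, 5, 1, 2]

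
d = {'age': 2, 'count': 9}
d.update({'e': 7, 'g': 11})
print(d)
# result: {'age': 2, 'count': 9, 'e': 7, 'g': 11}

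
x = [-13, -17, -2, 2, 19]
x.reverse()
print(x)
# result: [19, 2, -2, -17, -13]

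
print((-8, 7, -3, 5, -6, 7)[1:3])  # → (7, -3)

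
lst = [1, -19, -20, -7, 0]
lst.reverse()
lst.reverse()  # [1, -19, -20, -7, 0]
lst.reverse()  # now [0, -7, -20, -19, 1]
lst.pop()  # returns 1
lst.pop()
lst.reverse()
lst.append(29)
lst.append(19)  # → [-20, -7, 0, 29, 19]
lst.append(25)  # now [-20, -7, 0, 29, 19, 25]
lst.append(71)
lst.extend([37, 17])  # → [-20, -7, 0, 29, 19, 25, 71, 37, 17]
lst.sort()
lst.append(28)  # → [-20, -7, 0, 17, 19, 25, 29, 37, 71, 28]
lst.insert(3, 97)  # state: [-20, -7, 0, 97, 17, 19, 25, 29, 37, 71, 28]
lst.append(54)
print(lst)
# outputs [-20, -7, 0, 97, 17, 19, 25, 29, 37, 71, 28, 54]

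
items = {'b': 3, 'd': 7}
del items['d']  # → {'b': 3}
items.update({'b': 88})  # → {'b': 88}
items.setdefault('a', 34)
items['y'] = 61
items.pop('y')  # 61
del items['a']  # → {'b': 88}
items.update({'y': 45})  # {'b': 88, 'y': 45}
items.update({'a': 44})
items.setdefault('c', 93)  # 93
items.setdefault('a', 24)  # 44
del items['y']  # {'b': 88, 'a': 44, 'c': 93}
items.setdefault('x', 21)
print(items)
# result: {'b': 88, 'a': 44, 'c': 93, 'x': 21}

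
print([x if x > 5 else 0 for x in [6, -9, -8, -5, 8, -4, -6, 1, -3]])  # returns [6, 0, 0, 0, 8, 0, 0, 0, 0]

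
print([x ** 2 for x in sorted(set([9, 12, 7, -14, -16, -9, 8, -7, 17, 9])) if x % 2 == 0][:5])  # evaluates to [256, 196, 64, 144]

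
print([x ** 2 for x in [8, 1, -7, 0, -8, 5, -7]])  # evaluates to [64, 1, 49, 0, 64, 25, 49]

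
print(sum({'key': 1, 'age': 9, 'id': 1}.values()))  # 11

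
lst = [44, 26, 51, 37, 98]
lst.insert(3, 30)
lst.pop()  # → 98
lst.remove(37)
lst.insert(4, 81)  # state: [44, 26, 51, 30, 81]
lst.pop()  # 81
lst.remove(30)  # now [44, 26, 51]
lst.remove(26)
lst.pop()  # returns 51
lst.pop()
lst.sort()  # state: []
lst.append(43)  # [43]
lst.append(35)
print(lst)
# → [43, 35]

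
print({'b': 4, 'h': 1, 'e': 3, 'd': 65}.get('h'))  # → 1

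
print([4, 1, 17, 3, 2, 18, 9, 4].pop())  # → 4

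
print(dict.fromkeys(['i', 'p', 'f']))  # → {'i': None, 'p': None, 'f': None}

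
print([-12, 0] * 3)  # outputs [-12, 0, -12, 0, -12, 0]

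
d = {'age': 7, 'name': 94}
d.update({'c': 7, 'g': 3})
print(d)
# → {'age': 7, 'name': 94, 'c': 7, 'g': 3}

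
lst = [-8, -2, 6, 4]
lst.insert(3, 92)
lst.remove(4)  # [-8, -2, 6, 92]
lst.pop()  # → 92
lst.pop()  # 6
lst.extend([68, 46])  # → [-8, -2, 68, 46]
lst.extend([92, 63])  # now [-8, -2, 68, 46, 92, 63]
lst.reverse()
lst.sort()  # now [-8, -2, 46, 63, 68, 92]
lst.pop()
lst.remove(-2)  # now [-8, 46, 63, 68]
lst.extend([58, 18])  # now [-8, 46, 63, 68, 58, 18]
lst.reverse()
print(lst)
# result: [18, 58, 68, 63, 46, -8]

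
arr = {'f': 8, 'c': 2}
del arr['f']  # {'c': 2}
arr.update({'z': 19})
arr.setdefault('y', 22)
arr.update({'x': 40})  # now {'c': 2, 'z': 19, 'y': 22, 'x': 40}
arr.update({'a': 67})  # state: {'c': 2, 'z': 19, 'y': 22, 'x': 40, 'a': 67}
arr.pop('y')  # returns 22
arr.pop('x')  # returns 40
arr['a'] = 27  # {'c': 2, 'z': 19, 'a': 27}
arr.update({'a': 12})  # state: {'c': 2, 'z': 19, 'a': 12}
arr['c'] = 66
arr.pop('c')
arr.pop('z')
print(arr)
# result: {'a': 12}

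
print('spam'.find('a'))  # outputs 2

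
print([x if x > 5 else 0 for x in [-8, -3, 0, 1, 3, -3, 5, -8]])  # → [0, 0, 0, 0, 0, 0, 0, 0]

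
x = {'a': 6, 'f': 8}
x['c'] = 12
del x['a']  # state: {'f': 8, 'c': 12}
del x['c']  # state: {'f': 8}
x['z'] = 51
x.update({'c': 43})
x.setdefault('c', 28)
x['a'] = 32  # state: {'f': 8, 'z': 51, 'c': 43, 'a': 32}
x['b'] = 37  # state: {'f': 8, 'z': 51, 'c': 43, 'a': 32, 'b': 37}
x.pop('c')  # 43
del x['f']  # {'z': 51, 'a': 32, 'b': 37}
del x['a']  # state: {'z': 51, 'b': 37}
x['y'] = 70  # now {'z': 51, 'b': 37, 'y': 70}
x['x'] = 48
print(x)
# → {'z': 51, 'b': 37, 'y': 70, 'x': 48}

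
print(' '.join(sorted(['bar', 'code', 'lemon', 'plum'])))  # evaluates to bar code lemon plum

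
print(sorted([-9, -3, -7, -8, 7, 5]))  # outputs [-9, -8, -7, -3, 5, 7]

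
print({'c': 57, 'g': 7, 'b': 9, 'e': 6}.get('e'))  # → 6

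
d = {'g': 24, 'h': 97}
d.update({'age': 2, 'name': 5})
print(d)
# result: {'g': 24, 'h': 97, 'age': 2, 'name': 5}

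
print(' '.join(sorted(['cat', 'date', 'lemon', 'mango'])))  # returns cat date lemon mango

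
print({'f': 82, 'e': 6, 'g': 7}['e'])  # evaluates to 6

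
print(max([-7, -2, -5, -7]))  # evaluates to -2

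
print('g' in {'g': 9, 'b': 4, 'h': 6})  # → True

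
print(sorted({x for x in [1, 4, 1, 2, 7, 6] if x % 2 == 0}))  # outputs [2, 4, 6]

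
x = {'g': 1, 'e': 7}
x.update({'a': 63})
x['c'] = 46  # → {'g': 1, 'e': 7, 'a': 63, 'c': 46}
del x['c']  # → {'g': 1, 'e': 7, 'a': 63}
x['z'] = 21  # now {'g': 1, 'e': 7, 'a': 63, 'z': 21}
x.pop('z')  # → 21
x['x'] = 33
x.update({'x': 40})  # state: {'g': 1, 'e': 7, 'a': 63, 'x': 40}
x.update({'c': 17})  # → {'g': 1, 'e': 7, 'a': 63, 'x': 40, 'c': 17}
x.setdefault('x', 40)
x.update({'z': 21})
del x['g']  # {'e': 7, 'a': 63, 'x': 40, 'c': 17, 'z': 21}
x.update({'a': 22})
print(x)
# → {'e': 7, 'a': 22, 'x': 40, 'c': 17, 'z': 21}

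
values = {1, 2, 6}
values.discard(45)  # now {1, 2, 6}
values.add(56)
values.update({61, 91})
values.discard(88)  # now {1, 2, 6, 56, 61, 91}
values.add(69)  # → {1, 2, 6, 56, 61, 69, 91}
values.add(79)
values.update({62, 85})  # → {1, 2, 6, 56, 61, 62, 69, 79, 85, 91}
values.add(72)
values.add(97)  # {1, 2, 6, 56, 61, 62, 69, 72, 79, 85, 91, 97}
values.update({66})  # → {1, 2, 6, 56, 61, 62, 66, 69, 72, 79, 85, 91, 97}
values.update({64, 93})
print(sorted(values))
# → [1, 2, 6, 56, 61, 62, 64, 66, 69, 72, 79, 85, 91, 93, 97]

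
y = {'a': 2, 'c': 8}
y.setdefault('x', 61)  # 61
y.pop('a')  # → 2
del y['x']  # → {'c': 8}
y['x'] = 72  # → {'c': 8, 'x': 72}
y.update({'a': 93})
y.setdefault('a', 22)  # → 93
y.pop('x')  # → 72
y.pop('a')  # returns 93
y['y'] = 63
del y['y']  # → {'c': 8}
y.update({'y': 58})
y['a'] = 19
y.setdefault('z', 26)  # 26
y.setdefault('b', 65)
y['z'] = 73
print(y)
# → {'c': 8, 'y': 58, 'a': 19, 'z': 73, 'b': 65}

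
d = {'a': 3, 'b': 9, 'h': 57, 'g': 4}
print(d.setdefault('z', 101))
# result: 101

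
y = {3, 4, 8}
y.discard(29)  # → {3, 4, 8}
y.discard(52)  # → {3, 4, 8}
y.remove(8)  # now {3, 4}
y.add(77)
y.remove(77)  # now {3, 4}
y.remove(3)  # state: {4}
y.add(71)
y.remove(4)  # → {71}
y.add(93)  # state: {71, 93}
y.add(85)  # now {71, 85, 93}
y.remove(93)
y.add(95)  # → {71, 85, 95}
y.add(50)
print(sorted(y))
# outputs [50, 71, 85, 95]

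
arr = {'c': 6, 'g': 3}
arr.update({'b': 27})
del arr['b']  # {'c': 6, 'g': 3}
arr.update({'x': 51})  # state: {'c': 6, 'g': 3, 'x': 51}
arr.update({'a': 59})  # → {'c': 6, 'g': 3, 'x': 51, 'a': 59}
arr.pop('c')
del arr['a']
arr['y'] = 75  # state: {'g': 3, 'x': 51, 'y': 75}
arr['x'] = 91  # {'g': 3, 'x': 91, 'y': 75}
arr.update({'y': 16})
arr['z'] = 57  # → {'g': 3, 'x': 91, 'y': 16, 'z': 57}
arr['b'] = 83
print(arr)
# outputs {'g': 3, 'x': 91, 'y': 16, 'z': 57, 'b': 83}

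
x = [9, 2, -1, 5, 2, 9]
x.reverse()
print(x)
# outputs [9, 2, 5, -1, 2, 9]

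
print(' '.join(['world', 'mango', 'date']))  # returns world mango date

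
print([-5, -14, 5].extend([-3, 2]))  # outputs None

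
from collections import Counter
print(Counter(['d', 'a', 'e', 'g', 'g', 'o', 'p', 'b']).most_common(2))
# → [('g', 2), ('d', 1)]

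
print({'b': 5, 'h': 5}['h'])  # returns 5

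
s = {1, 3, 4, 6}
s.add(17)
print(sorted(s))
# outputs [1, 3, 4, 6, 17]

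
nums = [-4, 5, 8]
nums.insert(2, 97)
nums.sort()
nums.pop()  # 97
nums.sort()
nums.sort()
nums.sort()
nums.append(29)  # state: [-4, 5, 8, 29]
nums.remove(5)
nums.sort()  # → [-4, 8, 29]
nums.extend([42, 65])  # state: [-4, 8, 29, 42, 65]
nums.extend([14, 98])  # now [-4, 8, 29, 42, 65, 14, 98]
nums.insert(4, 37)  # [-4, 8, 29, 42, 37, 65, 14, 98]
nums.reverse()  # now [98, 14, 65, 37, 42, 29, 8, -4]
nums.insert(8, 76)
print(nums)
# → [98, 14, 65, 37, 42, 29, 8, -4, 76]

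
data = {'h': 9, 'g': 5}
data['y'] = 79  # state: {'h': 9, 'g': 5, 'y': 79}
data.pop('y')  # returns 79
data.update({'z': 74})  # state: {'h': 9, 'g': 5, 'z': 74}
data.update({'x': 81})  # {'h': 9, 'g': 5, 'z': 74, 'x': 81}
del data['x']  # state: {'h': 9, 'g': 5, 'z': 74}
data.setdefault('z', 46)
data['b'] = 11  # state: {'h': 9, 'g': 5, 'z': 74, 'b': 11}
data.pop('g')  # 5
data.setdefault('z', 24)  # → 74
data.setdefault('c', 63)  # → 63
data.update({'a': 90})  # {'h': 9, 'z': 74, 'b': 11, 'c': 63, 'a': 90}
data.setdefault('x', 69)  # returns 69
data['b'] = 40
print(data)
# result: {'h': 9, 'z': 74, 'b': 40, 'c': 63, 'a': 90, 'x': 69}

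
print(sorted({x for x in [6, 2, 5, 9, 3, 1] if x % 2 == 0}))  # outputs [2, 6]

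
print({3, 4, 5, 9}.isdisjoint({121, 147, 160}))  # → True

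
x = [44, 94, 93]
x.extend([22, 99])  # [44, 94, 93, 22, 99]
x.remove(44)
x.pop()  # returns 99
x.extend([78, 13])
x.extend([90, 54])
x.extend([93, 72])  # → [94, 93, 22, 78, 13, 90, 54, 93, 72]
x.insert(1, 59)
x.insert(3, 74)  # [94, 59, 93, 74, 22, 78, 13, 90, 54, 93, 72]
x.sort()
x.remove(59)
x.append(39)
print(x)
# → [13, 22, 54, 72, 74, 78, 90, 93, 93, 94, 39]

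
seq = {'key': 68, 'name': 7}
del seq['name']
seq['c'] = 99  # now {'key': 68, 'c': 99}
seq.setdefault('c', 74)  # 99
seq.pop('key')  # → 68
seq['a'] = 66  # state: {'c': 99, 'a': 66}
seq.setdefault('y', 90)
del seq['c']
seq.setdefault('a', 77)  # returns 66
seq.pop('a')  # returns 66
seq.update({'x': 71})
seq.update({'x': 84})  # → {'y': 90, 'x': 84}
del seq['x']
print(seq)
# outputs {'y': 90}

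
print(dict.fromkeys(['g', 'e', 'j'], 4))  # {'g': 4, 'e': 4, 'j': 4}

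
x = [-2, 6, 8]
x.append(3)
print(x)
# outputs [-2, 6, 8, 3]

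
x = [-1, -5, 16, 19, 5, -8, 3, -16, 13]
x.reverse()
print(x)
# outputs [13, -16, 3, -8, 5, 19, 16, -5, -1]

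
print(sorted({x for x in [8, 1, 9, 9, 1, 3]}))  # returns [1, 3, 8, 9]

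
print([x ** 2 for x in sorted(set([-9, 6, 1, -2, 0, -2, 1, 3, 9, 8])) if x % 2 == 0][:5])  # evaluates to [4, 0, 36, 64]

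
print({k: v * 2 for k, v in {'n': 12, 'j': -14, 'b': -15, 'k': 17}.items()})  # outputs {'n': 24, 'j': -28, 'b': -30, 'k': 34}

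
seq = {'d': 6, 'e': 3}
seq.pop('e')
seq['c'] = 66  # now {'d': 6, 'c': 66}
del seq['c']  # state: {'d': 6}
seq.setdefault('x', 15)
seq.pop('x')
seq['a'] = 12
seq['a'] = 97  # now {'d': 6, 'a': 97}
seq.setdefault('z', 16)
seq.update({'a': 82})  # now {'d': 6, 'a': 82, 'z': 16}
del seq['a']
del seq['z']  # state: {'d': 6}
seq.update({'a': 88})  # {'d': 6, 'a': 88}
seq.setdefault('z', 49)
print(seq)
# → {'d': 6, 'a': 88, 'z': 49}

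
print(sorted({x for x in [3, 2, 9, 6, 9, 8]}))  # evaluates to [2, 3, 6, 8, 9]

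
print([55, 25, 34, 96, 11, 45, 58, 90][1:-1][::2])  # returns [25, 96, 45]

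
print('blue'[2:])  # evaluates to ue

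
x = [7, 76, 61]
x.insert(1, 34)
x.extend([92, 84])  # [7, 34, 76, 61, 92, 84]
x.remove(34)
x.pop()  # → 84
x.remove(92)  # [7, 76, 61]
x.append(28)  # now [7, 76, 61, 28]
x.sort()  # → [7, 28, 61, 76]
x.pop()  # 76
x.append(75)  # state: [7, 28, 61, 75]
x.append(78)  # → [7, 28, 61, 75, 78]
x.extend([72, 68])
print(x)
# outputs [7, 28, 61, 75, 78, 72, 68]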